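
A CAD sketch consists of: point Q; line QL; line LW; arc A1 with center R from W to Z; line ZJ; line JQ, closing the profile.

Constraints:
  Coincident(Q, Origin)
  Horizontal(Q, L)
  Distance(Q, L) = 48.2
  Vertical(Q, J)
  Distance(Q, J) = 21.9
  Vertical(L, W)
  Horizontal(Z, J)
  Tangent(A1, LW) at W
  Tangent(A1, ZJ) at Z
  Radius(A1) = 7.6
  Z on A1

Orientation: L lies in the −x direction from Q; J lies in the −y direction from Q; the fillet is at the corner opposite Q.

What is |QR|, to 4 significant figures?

43.04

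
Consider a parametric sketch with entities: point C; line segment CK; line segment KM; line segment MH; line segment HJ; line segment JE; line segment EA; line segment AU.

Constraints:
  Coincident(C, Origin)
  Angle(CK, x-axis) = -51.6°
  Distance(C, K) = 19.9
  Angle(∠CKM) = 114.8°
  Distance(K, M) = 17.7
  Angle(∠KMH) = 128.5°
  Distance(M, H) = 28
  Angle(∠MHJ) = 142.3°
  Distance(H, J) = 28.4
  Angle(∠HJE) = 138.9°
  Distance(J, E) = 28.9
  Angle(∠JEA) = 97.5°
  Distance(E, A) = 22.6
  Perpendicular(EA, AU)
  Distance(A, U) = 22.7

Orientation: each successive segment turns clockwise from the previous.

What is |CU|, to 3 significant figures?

29.5

C is at the origin; CK runs at -51.6° with length 19.9, so K = (12.4, -15.6). ∠CKM = 114.8° gives KM at -117° from the x-axis; with |KM| = 17.7, M = (4.38, -31.4). ∠KMH = 128.5° gives MH at -168° from the x-axis; with |MH| = 28.0, H = (-23.0, -37.1). ∠MHJ = 142.3° gives HJ at 154° from the x-axis; with |HJ| = 28.4, J = (-48.6, -24.6). ∠HJE = 138.9° gives JE at 113° from the x-axis; with |JE| = 28.9, E = (-59.8, 2.00). ∠JEA = 97.5° gives EA at 30.4° from the x-axis; with |EA| = 22.6, A = (-40.3, 13.4). EA is perpendicular to AU, so AU runs at -59.6°; with |AU| = 22.7, U = (-28.8, -6.14). Then |CU| = |U − C| = 29.5.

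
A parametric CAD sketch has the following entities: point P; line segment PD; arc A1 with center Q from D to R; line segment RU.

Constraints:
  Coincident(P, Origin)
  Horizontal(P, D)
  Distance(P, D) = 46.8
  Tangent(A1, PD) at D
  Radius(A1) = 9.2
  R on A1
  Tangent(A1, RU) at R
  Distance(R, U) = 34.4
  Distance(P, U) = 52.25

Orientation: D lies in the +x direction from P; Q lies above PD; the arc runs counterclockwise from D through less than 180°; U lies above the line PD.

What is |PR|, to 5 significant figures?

55.932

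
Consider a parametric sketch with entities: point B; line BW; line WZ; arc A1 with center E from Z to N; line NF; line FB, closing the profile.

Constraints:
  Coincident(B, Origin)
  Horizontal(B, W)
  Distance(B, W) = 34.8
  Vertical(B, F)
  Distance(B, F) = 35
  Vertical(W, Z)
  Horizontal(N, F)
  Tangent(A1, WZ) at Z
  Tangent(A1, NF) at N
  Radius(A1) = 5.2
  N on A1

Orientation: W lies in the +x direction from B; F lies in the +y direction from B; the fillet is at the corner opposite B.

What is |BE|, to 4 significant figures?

42.00

BF is vertical with |BF| = 35.0 and F on the +y side, so F = (0.000, 35.00). The virtual corner opposite B is at (34.80, 35.00). A1 meets WZ tangentially, so EZ is at right angles to WZ and the tangent condition forces EN to be normal to NF, with radius 5.2, so the center E sits 5.2 in from both sides at E = (29.60, 29.80). Then |BE| = |E − B| = 42.00.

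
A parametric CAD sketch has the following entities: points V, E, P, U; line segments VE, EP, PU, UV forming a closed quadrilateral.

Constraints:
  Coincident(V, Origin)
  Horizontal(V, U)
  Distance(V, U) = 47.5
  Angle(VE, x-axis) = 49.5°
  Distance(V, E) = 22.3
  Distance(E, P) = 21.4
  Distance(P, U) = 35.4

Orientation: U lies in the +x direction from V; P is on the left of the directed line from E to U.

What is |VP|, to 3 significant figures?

43.6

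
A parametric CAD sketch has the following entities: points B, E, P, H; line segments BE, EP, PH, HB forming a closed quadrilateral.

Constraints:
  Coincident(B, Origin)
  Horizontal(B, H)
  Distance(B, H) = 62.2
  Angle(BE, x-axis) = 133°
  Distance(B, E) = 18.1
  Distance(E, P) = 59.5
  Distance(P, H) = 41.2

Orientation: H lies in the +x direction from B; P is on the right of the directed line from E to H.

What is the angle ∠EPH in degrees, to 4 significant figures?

95.79°

Checks: |EP| = 59.50 ✓; |PH| = 41.20 ✓.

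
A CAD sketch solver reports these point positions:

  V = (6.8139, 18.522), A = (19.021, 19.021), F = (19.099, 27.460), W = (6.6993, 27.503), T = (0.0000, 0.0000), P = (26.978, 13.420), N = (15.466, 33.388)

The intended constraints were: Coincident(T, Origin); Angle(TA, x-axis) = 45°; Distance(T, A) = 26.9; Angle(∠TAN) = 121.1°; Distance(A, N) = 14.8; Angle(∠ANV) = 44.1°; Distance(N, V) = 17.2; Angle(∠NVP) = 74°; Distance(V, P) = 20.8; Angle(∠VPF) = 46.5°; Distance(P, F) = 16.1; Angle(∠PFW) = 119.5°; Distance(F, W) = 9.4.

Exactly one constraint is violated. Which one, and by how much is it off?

Distance(F, W) = 9.4 — off by 3.00.

T = (0.00, 0.00) ✓; TA at 45.00° ✓; |TA| = 26.90 ✓; ∠TAN = 121.1° ✓; |AN| = 14.80 ✓; ∠ANV = 44.10° ✓; |NV| = 17.20 ✓; ∠NVP = 74.00° ✓; |VP| = 20.80 ✓; ∠VPF = 46.50° ✓; |PF| = 16.10 ✓; ∠PFW = 119.5° ✓; |FW| = 12.40 ✗.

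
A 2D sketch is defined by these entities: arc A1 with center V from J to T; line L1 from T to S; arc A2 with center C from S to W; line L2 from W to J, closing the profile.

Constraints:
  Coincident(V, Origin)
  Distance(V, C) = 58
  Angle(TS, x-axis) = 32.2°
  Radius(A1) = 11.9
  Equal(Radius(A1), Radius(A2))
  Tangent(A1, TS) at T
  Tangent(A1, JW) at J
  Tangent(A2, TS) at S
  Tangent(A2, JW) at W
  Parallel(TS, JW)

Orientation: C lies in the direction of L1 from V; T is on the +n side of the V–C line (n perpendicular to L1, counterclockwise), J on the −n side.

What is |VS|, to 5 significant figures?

59.208

The slot axis is L1's direction at 32.2°, so u = (cos 32.2°, sin 32.2°) = (0.84619, 0.53288) and n = (−sin 32.2°, cos 32.2°) = (-0.53288, 0.84619). V is at the origin and C lies 58.0 along u from V, so C = 58.0·u = (49.079, 30.907). Tangency of A1 to both parallel lines with radius 11.9 puts T and J at V ± 11.9·n: T = (-6.3412, 10.070), J = (6.3412, -10.070). Equal radii place S and W the same way about C: S = C + 11.9·n = (42.738, 40.977), W = C − 11.9·n = (55.420, 20.837). Then |VS| = |S − V| = 59.208.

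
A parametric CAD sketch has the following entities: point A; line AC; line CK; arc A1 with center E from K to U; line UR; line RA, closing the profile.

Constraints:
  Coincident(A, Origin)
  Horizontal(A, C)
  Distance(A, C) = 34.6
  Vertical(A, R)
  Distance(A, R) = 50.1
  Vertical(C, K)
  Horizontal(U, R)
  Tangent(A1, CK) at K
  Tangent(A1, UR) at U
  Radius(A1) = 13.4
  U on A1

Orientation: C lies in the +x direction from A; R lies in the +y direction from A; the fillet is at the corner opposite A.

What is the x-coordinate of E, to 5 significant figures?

21.200

A is at the origin; A and C share the same y with |AC| = 34.6 and C on the +x side, so C = (34.600, 0.0000). AR is vertical with |AR| = 50.1 and R on the +y side, so R = (0.0000, 50.100). The virtual corner opposite A is at (34.600, 50.100). A1 meets CK tangentially, so EK is at right angles to CK and the tangent condition forces EU to be normal to UR, with radius 13.4, so the center E sits 13.4 in from both sides at E = (21.200, 36.700). So E.x = 21.200.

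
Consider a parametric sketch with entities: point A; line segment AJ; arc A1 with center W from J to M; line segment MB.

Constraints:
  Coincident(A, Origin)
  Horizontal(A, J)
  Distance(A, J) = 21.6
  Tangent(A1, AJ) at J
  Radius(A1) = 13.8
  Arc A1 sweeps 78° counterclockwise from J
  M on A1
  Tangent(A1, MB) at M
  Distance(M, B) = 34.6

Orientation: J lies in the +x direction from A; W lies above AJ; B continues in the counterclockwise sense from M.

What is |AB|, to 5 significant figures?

61.591

A is at the origin; AJ is horizontal with |AJ| = 21.6 and J on the +x side, so J = (21.600, 0.0000). Since A1 is tangent to AJ there, WJ ⟂ AJ, so W = J + (0, 13.8) = (21.600, 13.800). On A1, J sits at bearing -90° from W; a 78° counterclockwise sweep puts M at bearing -12°, so M = W + 13.8·(cos -12°, sin -12°) = (35.098, 10.931). Since A1 is tangent to MB there, WM ⟂ MB, so MB runs along (−sin -12°, cos -12°); with |MB| = 34.6, B = (42.292, 44.775). Then |AB| = |B − A| = 61.591.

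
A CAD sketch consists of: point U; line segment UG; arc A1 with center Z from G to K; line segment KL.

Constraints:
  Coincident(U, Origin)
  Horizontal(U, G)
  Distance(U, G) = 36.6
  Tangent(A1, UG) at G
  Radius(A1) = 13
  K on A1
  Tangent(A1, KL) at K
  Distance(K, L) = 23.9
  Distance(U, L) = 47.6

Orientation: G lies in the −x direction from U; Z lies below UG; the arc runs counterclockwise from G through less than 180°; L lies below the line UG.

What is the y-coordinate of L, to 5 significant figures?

-38.710

U is at the origin; U and G share the same y with |UG| = 36.6 and G on the −x side, so G = (-36.600, 0.0000). Tangency of A1 to UG means the radius ZG is perpendicular to UG, so Z = G + (0, -13) = (-36.600, -13.000). Since ZK ⟂ KL (tangency), |ZL| = √(13.0² + 23.9²) = 27.207 regardless of where K sits on A1. So L lies on both circle(U, 47.6) and circle(Z, 27.207); the below-UG intersection is L = (-27.700, -38.710). K is the foot of the tangent from L: K = (-45.360, -22.606).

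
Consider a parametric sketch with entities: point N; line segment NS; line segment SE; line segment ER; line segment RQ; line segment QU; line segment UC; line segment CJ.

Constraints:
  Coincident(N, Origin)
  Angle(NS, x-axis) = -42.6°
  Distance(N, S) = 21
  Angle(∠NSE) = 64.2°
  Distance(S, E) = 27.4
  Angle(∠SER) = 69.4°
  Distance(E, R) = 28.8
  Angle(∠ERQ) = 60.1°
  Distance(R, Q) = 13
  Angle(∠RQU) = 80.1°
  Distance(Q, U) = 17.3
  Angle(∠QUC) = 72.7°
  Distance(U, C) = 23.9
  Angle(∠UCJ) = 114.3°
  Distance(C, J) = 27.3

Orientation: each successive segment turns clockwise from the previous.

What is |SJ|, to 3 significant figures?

48.5

∠QUC = 72.7° gives UC at 124° from the x-axis; with |UC| = 23.9, C = (-23.3, 4.57). ∠UCJ = 114.3° gives CJ at 58.2° from the x-axis; with |CJ| = 27.3, J = (-8.92, 27.8). Then |SJ| = |J − S| = 48.5.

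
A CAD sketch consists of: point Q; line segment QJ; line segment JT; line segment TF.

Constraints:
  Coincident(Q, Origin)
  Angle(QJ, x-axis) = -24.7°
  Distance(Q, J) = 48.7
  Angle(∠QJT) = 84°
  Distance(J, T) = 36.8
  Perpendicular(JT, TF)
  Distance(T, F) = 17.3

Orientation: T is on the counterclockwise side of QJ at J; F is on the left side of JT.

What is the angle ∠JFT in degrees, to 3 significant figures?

64.8°

∠QJT = 84.0°, so JT runs at -24.7° + (180° − 84.0°) = 71.3° from the x-axis; with |JT| = 36.8, T = J + 36.8·(cos 71.3°, sin 71.3°) = (56.0, 14.5). The perpendicularity gives TF at right angles to JT; with |TF| = 17.3 on the left of JT, F = T + 17.3·(-0.947, 0.321) = (39.7, 20.1). Then cos ∠JFT = FJ·FT / (|FJ||FT|), giving 64.8°.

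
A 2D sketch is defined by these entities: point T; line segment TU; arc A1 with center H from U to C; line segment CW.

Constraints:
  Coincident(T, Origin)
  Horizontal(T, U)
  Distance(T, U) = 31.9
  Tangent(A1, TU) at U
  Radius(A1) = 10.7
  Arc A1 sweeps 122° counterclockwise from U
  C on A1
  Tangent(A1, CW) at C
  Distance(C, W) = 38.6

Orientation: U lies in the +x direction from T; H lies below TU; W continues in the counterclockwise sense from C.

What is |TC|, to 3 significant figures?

28.1

A1 meets TU tangentially, so HU is at right angles to TU, so H = U + (0, -10.7) = (31.9, -10.7). On A1, U sits at bearing 90° from H; a 122° counterclockwise sweep puts C at bearing 212°, so C = H + 10.7·(cos 212°, sin 212°) = (22.8, -16.4). Then |TC| = |C − T| = 28.1.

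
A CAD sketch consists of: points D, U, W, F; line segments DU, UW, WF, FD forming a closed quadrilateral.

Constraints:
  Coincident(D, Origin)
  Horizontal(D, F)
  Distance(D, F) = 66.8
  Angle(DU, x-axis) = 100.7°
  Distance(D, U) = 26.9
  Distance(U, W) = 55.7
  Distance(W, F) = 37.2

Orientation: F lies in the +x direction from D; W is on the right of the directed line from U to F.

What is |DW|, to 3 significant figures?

35.8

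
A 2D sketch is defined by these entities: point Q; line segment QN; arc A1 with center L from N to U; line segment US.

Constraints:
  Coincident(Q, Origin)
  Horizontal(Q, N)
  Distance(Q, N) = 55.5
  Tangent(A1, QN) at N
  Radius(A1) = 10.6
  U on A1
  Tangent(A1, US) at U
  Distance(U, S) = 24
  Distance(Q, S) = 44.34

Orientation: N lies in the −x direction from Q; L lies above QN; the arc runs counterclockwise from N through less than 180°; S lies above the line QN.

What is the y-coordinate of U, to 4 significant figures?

5.752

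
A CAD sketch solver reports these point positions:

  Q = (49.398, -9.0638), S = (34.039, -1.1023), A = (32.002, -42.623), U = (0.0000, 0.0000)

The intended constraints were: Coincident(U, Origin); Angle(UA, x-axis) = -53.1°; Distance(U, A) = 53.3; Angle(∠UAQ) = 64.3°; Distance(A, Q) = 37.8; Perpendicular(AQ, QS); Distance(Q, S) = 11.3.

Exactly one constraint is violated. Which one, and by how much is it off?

Distance(Q, S) = 11.3 — off by 6.00.

U = (0.00, 0.00) ✓; UA at -53.10° ✓; |UA| = 53.30 ✓; ∠UAQ = 64.30° ✓; |AQ| = 37.80 ✓; ∠(AQ, QS) = 90.00° ✓; |QS| = 17.30 ✗.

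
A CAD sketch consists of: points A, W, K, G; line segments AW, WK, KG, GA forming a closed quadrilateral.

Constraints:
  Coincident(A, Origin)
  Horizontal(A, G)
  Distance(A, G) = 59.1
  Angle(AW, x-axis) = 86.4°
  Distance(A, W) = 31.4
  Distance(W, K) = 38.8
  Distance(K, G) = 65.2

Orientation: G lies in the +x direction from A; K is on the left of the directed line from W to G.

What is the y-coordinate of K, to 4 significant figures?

58.29

Checks: |WK| = 38.80 ✓; |KG| = 65.20 ✓.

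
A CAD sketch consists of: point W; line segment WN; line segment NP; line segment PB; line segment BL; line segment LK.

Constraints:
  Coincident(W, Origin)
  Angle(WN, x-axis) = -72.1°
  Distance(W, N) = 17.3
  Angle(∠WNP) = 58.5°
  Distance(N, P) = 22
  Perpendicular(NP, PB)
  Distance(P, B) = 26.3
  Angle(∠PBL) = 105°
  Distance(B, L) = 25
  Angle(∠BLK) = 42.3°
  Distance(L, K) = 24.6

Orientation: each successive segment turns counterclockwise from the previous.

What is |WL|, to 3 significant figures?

21.2

W is at the origin; WN runs at -72.1° with length 17.3, so N = (5.32, -16.5). ∠WNP = 58.5° gives NP at 49.4° from the x-axis; with |NP| = 22.0, P = (19.6, 0.241). NP is perpendicular to PB, so PB runs at 139°; with |PB| = 26.3, B = (-0.335, 17.4). ∠PBL = 105.0° gives BL at -146° from the x-axis; with |BL| = 25.0, L = (-21.0, 3.23). Then |WL| = |L − W| = 21.2.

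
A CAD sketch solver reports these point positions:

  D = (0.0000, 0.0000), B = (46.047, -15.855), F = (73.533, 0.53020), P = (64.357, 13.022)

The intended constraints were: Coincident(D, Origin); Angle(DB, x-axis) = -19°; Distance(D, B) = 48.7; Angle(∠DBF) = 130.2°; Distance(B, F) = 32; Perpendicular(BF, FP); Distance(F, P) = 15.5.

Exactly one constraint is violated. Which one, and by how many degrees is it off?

Perpendicular(BF, FP) — off by 5.50°.

D = (0.00, 0.00) ✓; DB at -19.00° ✓; |DB| = 48.70 ✓; ∠DBF = 130.2° ✓; |BF| = 32.00 ✓; ∠(BF, FP) = 95.50° ✗; |FP| = 15.50 ✓.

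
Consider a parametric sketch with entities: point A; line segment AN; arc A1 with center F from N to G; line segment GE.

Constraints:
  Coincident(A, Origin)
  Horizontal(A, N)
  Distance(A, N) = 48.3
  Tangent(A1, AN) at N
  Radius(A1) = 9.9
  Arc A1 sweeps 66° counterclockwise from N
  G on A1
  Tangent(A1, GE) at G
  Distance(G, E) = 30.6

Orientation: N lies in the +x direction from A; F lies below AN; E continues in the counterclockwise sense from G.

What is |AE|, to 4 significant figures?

43.16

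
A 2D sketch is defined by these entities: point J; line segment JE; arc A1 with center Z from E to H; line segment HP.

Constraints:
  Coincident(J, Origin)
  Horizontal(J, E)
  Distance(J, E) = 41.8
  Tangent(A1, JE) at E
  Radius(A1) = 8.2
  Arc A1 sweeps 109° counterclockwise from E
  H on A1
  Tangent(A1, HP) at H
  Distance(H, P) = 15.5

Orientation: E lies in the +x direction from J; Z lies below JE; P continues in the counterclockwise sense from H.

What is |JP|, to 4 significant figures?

46.69

J is at the origin; J and E share the same y with |JE| = 41.8 and E on the +x side, so E = (41.80, 0.000). The tangent condition forces ZE to be normal to JE, so Z = E + (0, -8.2) = (41.80, -8.200). On A1, E sits at bearing 90° from Z; a 109° counterclockwise sweep puts H at bearing 199°, so H = Z + 8.2·(cos 199°, sin 199°) = (34.05, -10.87). A1 meets HP tangentially, so ZH is at right angles to HP, so HP runs along (−sin 199°, cos 199°); with |HP| = 15.5, P = (39.09, -25.53). Then |JP| = |P − J| = 46.69.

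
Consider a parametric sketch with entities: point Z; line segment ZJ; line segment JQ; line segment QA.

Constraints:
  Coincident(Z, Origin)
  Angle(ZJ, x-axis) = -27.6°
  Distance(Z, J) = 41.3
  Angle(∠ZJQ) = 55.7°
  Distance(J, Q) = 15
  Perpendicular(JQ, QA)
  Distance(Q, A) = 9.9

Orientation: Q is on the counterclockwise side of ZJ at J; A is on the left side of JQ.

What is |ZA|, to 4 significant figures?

25.59

Z is at the origin; ZJ runs at -27.6° with length 41.3, so J = 41.3·(cos -27.6°, sin -27.6°) = (36.60, -19.13). ∠ZJQ = 55.7°, so JQ runs at -27.6° + (180° − 55.7°) = 96.70° from the x-axis; with |JQ| = 15.0, Q = J + 15.0·(cos 96.70°, sin 96.70°) = (34.85, -4.237). JQ is perpendicular to QA; with |QA| = 9.9 on the left of JQ, A = Q + 9.9·(-0.9932, -0.1167) = (25.02, -5.392). Then |ZA| = |A − Z| = 25.59.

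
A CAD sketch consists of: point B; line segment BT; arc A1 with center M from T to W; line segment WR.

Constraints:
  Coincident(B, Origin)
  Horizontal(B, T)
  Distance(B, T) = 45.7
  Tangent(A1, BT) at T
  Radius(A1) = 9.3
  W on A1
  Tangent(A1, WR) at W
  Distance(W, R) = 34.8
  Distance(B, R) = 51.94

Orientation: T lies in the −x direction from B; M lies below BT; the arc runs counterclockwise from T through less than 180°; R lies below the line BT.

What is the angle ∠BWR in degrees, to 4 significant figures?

66.30°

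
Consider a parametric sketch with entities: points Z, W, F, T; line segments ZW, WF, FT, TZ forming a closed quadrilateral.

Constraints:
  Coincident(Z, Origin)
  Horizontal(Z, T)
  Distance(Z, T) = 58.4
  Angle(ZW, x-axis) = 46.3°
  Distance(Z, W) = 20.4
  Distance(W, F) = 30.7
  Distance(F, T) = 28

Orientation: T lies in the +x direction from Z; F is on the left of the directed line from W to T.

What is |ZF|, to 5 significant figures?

49.499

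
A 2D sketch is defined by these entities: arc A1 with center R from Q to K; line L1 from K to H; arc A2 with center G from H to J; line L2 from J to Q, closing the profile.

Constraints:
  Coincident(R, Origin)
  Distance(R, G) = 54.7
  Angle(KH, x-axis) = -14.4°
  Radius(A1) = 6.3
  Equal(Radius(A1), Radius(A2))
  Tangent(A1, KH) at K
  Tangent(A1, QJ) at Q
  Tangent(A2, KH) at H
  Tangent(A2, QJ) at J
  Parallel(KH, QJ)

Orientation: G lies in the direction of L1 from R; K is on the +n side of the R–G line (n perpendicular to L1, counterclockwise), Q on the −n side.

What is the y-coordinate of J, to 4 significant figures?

-19.71

The slot axis is L1's direction at -14.4°, so u = (cos -14.4°, sin -14.4°) = (0.9686, -0.2487) and n = (−sin -14.4°, cos -14.4°) = (0.2487, 0.9686). R is at the origin and G lies 54.7 along u from R, so G = 54.7·u = (52.98, -13.60). Tangency of A1 to both parallel lines with radius 6.3 puts K and Q at R ± 6.3·n: K = (1.567, 6.102), Q = (-1.567, -6.102). Equal radii place H and J the same way about G: H = G + 6.3·n = (54.55, -7.501), J = G − 6.3·n = (51.41, -19.71). So J.y = -19.71.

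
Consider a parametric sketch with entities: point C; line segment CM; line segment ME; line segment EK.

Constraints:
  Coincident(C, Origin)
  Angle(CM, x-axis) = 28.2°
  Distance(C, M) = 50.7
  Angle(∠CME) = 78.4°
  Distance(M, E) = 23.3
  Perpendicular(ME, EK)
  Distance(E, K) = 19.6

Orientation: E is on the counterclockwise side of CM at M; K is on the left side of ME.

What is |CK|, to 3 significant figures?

32.8

∠CME = 78.4°, so ME runs at 28.2° + (180° − 78.4°) = 130° from the x-axis; with |ME| = 23.3, E = M + 23.3·(cos 130°, sin 130°) = (29.8, 41.9). The perpendicularity gives EK at right angles to ME; with |EK| = 19.6 on the left of ME, K = E + 19.6·(-0.768, -0.640) = (14.7, 29.3). Then |CK| = |K − C| = 32.8.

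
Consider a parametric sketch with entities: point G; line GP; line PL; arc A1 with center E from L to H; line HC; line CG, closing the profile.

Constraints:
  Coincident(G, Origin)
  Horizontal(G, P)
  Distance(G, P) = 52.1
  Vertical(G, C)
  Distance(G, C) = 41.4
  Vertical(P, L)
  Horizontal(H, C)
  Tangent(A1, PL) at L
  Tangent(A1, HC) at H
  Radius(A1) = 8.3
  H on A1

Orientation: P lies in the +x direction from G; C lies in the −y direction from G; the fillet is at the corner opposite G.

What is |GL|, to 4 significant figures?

61.73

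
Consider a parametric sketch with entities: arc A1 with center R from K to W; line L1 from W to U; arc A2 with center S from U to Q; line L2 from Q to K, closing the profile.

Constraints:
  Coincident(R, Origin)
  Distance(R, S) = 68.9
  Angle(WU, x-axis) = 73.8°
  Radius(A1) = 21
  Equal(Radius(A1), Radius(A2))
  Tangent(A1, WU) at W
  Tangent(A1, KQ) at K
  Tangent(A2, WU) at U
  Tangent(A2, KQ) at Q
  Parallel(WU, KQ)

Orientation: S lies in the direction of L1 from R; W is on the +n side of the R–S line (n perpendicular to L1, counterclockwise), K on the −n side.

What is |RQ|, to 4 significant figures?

72.03

The slot axis is L1's direction at 73.8°, so u = (cos 73.8°, sin 73.8°) = (0.2790, 0.9603) and n = (−sin 73.8°, cos 73.8°) = (-0.9603, 0.2790). R is at the origin and S lies 68.9 along u from R, so S = 68.9·u = (19.22, 66.16). Tangency of A1 to both parallel lines with radius 21.0 puts W and K at R ± 21.0·n: W = (-20.17, 5.859), K = (20.17, -5.859). Equal radii place U and Q the same way about S: U = S + 21.0·n = (-0.9437, 72.02), Q = S − 21.0·n = (39.39, 60.31). Then |RQ| = |Q − R| = 72.03.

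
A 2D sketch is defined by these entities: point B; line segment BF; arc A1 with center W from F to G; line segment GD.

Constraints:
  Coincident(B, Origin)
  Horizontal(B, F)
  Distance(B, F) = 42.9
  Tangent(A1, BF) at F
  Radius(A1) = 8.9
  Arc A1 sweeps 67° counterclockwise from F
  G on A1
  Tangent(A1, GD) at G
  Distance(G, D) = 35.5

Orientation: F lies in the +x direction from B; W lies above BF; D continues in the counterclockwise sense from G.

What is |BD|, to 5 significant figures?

75.312

On A1, F sits at bearing -90° from W; a 67° counterclockwise sweep puts G at bearing -23°, so G = W + 8.9·(cos -23°, sin -23°) = (51.092, 5.4225). Tangency of A1 to GD means the radius WG is perpendicular to GD, so GD runs along (−sin -23°, cos -23°); with |GD| = 35.5, D = (64.963, 38.100). Then |BD| = |D − B| = 75.312.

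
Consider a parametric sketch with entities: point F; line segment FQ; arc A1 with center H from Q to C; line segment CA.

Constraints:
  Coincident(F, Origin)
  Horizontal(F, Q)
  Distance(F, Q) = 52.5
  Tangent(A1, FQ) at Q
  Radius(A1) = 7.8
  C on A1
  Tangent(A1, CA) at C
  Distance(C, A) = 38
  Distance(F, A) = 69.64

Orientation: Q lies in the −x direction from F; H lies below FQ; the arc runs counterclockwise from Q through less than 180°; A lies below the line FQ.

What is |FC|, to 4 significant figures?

60.86

F is at the origin; FQ is horizontal with |FQ| = 52.5 and Q on the −x side, so Q = (-52.50, 0.000). A1 meets FQ tangentially, so HQ is at right angles to FQ, so H = Q + (0, -7.8) = (-52.50, -7.800). Since HC ⟂ CA (tangency), |HA| = √(7.8² + 38.0²) = 38.79 regardless of where C sits on A1. So A lies on both circle(F, 69.64) and circle(H, 38.79); the below-FQ intersection is A = (-51.76, -46.59). C is the foot of the tangent from A: C = (-60.11, -9.513).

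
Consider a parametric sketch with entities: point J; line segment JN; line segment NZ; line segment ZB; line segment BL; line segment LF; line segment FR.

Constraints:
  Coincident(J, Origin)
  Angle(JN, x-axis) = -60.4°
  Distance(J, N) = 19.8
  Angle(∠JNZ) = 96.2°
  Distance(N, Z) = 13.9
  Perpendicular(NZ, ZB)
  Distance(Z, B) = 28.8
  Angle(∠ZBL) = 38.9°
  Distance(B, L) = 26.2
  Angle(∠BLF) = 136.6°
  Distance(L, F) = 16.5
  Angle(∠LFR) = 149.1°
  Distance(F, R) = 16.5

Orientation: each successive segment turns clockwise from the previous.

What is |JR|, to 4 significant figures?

42.48

J is at the origin; JN runs at -60.4° with length 19.8, so N = (9.780, -17.22). ∠JNZ = 96.2° gives NZ at -144.2° from the x-axis; with |NZ| = 13.9, Z = (-1.494, -25.35). The perpendicularity gives ZB at right angles to NZ, so ZB runs at 125.8°; with |ZB| = 28.8, B = (-18.34, -1.988). ∠ZBL = 38.9° gives BL at -15.30° from the x-axis; with |BL| = 26.2, L = (6.931, -8.902). ∠BLF = 136.6° gives LF at -58.70° from the x-axis; with |LF| = 16.5, F = (15.50, -23.00). ∠LFR = 149.1° gives FR at -89.60° from the x-axis; with |FR| = 16.5, R = (15.62, -39.50). Then |JR| = |R − J| = 42.48.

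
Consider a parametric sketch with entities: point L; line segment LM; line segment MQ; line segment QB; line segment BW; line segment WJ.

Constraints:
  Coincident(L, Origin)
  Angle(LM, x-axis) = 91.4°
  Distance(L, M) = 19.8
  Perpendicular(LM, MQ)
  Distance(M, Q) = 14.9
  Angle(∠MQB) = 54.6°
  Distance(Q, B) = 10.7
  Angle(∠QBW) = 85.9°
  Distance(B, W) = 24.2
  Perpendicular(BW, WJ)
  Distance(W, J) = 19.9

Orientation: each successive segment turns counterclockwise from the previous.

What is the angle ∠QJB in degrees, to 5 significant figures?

17.939°

L is at the origin; LM runs at 91.4° with length 19.8, so M = (-0.48376, 19.794). LM ⟂ MQ, so MQ runs at -178.60°; with |MQ| = 14.9, Q = (-15.379, 19.430). ∠MQB = 54.6° gives QB at -53.200° from the x-axis; with |QB| = 10.7, B = (-8.9698, 10.862). ∠QBW = 85.9° gives BW at 40.900° from the x-axis; with |BW| = 24.2, W = (9.3219, 26.707). The perpendicularity gives WJ at right angles to BW, so WJ runs at 130.90°; with |WJ| = 19.9, J = (-3.7074, 41.748). Then cos ∠QJB = JQ·JB / (|JQ||JB|), giving 17.939°.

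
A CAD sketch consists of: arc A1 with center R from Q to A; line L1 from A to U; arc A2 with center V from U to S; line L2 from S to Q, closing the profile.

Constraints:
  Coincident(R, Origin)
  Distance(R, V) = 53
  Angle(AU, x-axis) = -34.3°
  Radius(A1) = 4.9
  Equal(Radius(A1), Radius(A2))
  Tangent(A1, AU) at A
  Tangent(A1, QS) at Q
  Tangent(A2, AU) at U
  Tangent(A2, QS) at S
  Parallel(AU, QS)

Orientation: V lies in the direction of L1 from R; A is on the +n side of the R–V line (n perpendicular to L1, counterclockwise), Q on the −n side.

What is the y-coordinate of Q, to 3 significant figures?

-4.05

The slot axis is L1's direction at -34.3°, so u = (cos -34.3°, sin -34.3°) = (0.826, -0.564) and n = (−sin -34.3°, cos -34.3°) = (0.564, 0.826). R is at the origin and V lies 53.0 along u from R, so V = 53.0·u = (43.8, -29.9). Tangency of A1 to both parallel lines with radius 4.9 puts A and Q at R ± 4.9·n: A = (2.76, 4.05), Q = (-2.76, -4.05). So Q.y = -4.05.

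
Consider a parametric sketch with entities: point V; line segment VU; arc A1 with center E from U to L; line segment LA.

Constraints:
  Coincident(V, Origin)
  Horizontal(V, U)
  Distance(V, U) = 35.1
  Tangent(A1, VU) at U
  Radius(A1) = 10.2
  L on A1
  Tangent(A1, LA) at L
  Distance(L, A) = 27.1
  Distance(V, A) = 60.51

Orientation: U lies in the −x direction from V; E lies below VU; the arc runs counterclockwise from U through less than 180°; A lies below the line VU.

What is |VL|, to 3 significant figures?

46.1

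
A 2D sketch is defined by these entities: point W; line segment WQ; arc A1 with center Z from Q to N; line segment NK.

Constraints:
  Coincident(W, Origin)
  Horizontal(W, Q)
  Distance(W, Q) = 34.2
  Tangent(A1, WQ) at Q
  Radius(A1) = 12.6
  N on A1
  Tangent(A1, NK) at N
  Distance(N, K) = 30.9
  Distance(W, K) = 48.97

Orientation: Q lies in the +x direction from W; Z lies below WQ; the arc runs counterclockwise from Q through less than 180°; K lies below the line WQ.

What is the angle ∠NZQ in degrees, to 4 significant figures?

90.92°

W is at the origin; W and Q share the same y with |WQ| = 34.2 and Q on the +x side, so Q = (34.20, 0.000). A1 meets WQ tangentially, so ZQ is at right angles to WQ, so Z = Q + (0, -12.6) = (34.20, -12.60). Since ZN ⟂ NK (tangency), |ZK| = √(12.6² + 30.9²) = 33.37 regardless of where N sits on A1. So K lies on both circle(W, 48.97) and circle(Z, 33.37); the below-WQ intersection is K = (22.10, -43.70). N is the foot of the tangent from K: N = (21.60, -12.80).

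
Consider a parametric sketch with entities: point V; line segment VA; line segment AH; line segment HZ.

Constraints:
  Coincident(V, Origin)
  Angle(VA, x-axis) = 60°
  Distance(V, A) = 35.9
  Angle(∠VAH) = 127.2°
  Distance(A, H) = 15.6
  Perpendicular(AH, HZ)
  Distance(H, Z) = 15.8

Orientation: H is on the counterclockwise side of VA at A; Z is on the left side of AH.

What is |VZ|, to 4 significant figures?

39.44

V is at the origin; VA runs at 60.0° with length 35.9, so A = 35.9·(cos 60.0°, sin 60.0°) = (17.95, 31.09). ∠VAH = 127.2°, so AH runs at 60.0° + (180° − 127.2°) = 112.8° from the x-axis; with |AH| = 15.6, H = A + 15.6·(cos 112.8°, sin 112.8°) = (11.90, 45.47). AH ⟂ HZ; with |HZ| = 15.8 on the left of AH, Z = H + 15.8·(-0.9219, -0.3875) = (-2.661, 39.35). Then |VZ| = |Z − V| = 39.44.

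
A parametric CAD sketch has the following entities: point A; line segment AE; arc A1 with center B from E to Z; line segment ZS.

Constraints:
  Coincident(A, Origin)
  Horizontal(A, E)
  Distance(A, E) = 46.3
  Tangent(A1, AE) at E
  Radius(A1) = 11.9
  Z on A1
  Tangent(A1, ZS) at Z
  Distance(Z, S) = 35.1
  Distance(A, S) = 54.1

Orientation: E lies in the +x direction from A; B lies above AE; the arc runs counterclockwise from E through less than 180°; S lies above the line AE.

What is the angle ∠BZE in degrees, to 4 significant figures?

22.47°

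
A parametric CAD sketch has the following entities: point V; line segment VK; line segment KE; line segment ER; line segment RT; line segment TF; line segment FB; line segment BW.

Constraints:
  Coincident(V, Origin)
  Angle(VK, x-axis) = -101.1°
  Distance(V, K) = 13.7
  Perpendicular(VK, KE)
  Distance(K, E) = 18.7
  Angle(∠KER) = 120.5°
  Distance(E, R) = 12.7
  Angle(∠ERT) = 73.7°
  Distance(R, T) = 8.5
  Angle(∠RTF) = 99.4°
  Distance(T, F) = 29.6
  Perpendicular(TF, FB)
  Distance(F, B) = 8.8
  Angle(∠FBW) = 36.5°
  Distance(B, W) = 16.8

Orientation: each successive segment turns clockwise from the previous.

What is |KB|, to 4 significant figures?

21.97

V is at the origin; VK runs at -101.1° with length 13.7, so K = (-2.638, -13.44). The perpendicularity gives KE at right angles to VK, so KE runs at 168.9°; with |KE| = 18.7, E = (-20.99, -9.844). ∠KER = 120.5° gives ER at 109.4° from the x-axis; with |ER| = 12.7, R = (-25.21, 2.135). ∠ERT = 73.7° gives RT at 3.100° from the x-axis; with |RT| = 8.5, T = (-16.72, 2.595). ∠RTF = 99.4° gives TF at -77.50° from the x-axis; with |TF| = 29.6, F = (-10.31, -26.30). TF is perpendicular to FB, so FB runs at -167.5°; with |FB| = 8.8, B = (-18.90, -28.21). Then |KB| = |B − K| = 21.97.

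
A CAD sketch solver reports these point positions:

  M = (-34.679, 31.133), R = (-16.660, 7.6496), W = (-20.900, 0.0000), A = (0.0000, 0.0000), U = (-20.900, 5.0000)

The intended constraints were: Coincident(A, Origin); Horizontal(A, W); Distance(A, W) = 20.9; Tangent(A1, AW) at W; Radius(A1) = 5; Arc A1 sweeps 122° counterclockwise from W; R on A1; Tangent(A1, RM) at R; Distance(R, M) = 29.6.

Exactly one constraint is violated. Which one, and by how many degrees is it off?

Tangent(A1, RM) at R — off by 5.50°.

A = (0.00, 0.00) ✓; A.y = 0.00, W.y = 0.00 ✓; |AW| = 20.90 ✓; ∠(UW, WA) = 90.00° ✓; |UW| = 5.000 ✓; bearing(U→R) − bearing(U→W) = 122.0° ✓; |UR| = 5.000 ✓; ∠(UR, RM) = 84.50° ✗; |RM| = 29.60 ✓.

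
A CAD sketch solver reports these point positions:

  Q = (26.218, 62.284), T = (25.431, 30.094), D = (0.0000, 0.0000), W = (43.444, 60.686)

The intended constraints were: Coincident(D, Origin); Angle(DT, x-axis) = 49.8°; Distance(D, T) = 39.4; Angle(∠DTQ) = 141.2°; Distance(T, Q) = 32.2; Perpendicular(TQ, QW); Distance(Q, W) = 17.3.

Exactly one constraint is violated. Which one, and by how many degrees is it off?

Perpendicular(TQ, QW) — off by 3.90°.

D = (0.00, 0.00) ✓; DT at 49.80° ✓; |DT| = 39.40 ✓; ∠DTQ = 141.2° ✓; |TQ| = 32.20 ✓; ∠(TQ, QW) = 93.90° ✗; |QW| = 17.30 ✓.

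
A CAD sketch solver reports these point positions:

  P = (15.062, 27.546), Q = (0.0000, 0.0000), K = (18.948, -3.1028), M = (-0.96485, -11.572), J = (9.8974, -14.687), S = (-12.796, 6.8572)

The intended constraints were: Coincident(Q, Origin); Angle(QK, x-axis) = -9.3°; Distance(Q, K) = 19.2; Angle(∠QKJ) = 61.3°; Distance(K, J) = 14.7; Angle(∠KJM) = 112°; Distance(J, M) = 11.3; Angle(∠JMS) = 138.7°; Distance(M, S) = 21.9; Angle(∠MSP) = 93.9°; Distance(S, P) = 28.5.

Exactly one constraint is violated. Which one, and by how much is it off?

Distance(S, P) = 28.5 — off by 6.20.

Q = (0.00, 0.00) ✓; QK at -9.300° ✓; |QK| = 19.20 ✓; ∠QKJ = 61.30° ✓; |KJ| = 14.70 ✓; ∠KJM = 112.0° ✓; |JM| = 11.30 ✓; ∠JMS = 138.7° ✓; |MS| = 21.90 ✓; ∠MSP = 93.90° ✓; |SP| = 34.70 ✗.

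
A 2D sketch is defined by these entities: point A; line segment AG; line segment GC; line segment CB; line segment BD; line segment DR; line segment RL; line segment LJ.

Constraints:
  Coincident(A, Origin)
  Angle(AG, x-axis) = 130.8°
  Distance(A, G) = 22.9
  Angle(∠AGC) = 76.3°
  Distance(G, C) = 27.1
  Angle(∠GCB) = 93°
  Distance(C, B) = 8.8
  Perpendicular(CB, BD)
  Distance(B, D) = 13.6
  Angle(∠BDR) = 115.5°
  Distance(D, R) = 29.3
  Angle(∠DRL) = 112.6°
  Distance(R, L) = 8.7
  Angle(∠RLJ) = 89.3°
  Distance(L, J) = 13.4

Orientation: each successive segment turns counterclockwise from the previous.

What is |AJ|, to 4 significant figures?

38.16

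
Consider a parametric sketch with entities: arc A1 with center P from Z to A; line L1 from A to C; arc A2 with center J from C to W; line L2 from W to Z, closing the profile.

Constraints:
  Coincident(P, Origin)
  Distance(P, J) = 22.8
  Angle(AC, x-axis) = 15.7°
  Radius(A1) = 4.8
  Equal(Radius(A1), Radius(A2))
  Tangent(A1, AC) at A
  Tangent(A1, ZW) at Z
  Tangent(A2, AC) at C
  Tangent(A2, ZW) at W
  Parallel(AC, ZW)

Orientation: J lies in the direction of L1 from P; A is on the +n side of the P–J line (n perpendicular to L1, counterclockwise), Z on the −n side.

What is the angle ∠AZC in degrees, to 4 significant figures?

67.17°

The slot axis is L1's direction at 15.7°, so u = (cos 15.7°, sin 15.7°) = (0.9627, 0.2706) and n = (−sin 15.7°, cos 15.7°) = (-0.2706, 0.9627). P is at the origin and J lies 22.8 along u from P, so J = 22.8·u = (21.95, 6.170). Tangency of A1 to both parallel lines with radius 4.8 puts A and Z at P ± 4.8·n: A = (-1.299, 4.621), Z = (1.299, -4.621). Equal radii place C and W the same way about J: C = J + 4.8·n = (20.65, 10.79), W = J − 4.8·n = (23.25, 1.549). Then cos ∠AZC = ZA·ZC / (|ZA||ZC|), giving 67.17°.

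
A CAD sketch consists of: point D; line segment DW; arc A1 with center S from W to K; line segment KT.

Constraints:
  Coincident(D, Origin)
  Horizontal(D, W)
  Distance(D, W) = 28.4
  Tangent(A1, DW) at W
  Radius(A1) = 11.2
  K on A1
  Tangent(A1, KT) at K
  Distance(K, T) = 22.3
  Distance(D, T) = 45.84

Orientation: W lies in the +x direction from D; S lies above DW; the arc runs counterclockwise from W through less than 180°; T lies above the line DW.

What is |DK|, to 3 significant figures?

41.7

Checks: ∠(SW, WD) = 90.00° ✓; |SK| = 11.20 ✓; ∠(SK, KT) = 90.00° ✓; |KT| = 22.30 ✓; |DT| = 45.84 ✓.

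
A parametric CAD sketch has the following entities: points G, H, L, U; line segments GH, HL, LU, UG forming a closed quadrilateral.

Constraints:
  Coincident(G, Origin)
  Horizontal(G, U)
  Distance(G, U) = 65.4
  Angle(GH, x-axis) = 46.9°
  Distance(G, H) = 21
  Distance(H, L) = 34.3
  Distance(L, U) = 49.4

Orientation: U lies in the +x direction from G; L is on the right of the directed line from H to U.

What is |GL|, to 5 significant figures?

27.006

G is at the origin; GU is horizontal with |GU| = 65.4 and U in +x, so U = (65.4, 0). GH runs at 46.9° with |GH| = 21.0, so H = (14.349, 15.333). L is determined by |HL| = 34.3 and |LU| = 49.4 together: it lies at the intersection of circle(H, 34.3) and circle(U, 49.4). With |HU| = 53.304, the foot of the radical line on HU is 14.797 from H and the perpendicular offset is √(34.3² − 14.797²) = 30.944. Taking the right-of-HU solution: L = (19.619, -18.559).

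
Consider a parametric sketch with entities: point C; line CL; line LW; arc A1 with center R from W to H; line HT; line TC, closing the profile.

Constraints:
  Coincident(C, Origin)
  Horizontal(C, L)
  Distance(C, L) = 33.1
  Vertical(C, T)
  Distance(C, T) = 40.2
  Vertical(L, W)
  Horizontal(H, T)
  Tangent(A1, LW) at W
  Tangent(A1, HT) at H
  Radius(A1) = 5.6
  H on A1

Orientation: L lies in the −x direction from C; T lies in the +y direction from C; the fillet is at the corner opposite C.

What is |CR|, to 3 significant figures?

44.2

C is at the origin; CL is horizontal with |CL| = 33.1 and L on the −x side, so L = (-33.1, 0.00). CT is vertical with |CT| = 40.2 and T on the +y side, so T = (0.00, 40.2). The virtual corner opposite C is at (-33.1, 40.2). A1 meets LW tangentially, so RW is at right angles to LW and since A1 is tangent to HT there, RH ⟂ HT, with radius 5.6, so the center R sits 5.6 in from both sides at R = (-27.5, 34.6). Then |CR| = |R − C| = 44.2.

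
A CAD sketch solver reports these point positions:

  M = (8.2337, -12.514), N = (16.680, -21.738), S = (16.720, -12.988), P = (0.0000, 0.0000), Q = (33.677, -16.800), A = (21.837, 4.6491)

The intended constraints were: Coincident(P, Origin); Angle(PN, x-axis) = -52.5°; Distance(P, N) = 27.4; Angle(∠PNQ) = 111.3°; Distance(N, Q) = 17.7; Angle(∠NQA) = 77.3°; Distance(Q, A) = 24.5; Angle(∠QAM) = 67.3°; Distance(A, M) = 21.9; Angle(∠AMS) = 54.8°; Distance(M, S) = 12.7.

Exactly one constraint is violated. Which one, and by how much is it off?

Distance(M, S) = 12.7 — off by 4.20.

P = (0.00, 0.00) ✓; PN at -52.50° ✓; |PN| = 27.40 ✓; ∠PNQ = 111.3° ✓; |NQ| = 17.70 ✓; ∠NQA = 77.30° ✓; |QA| = 24.50 ✓; ∠QAM = 67.30° ✓; |AM| = 21.90 ✓; ∠AMS = 54.80° ✓; |MS| = 8.500 ✗.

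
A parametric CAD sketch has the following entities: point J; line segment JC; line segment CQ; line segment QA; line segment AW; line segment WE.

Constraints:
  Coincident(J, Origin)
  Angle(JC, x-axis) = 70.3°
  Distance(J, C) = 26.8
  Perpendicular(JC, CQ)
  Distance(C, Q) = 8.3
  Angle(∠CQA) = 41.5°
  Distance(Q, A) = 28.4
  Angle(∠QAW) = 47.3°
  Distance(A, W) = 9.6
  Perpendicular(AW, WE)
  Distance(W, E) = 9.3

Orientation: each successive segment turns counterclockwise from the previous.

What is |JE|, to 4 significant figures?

17.73

∠QAW = 47.3° gives AW at 71.50° from the x-axis; with |AW| = 9.6, W = (17.95, 12.25). AW ⟂ WE, so WE runs at 161.5°; with |WE| = 9.3, E = (9.128, 15.20). Then |JE| = |E − J| = 17.73.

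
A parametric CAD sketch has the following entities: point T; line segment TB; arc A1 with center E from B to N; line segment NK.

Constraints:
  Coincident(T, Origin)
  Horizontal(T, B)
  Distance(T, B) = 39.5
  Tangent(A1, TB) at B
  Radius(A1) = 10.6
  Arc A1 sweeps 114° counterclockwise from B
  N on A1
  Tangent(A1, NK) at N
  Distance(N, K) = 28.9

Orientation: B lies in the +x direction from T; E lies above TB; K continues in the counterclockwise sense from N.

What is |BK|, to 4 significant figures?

41.36

T is at the origin; T and B share the same y with |TB| = 39.5 and B on the +x side, so B = (39.50, 0.000). Tangency of A1 to TB means the radius EB is perpendicular to TB, so E = B + (0, 10.6) = (39.50, 10.60). On A1, B sits at bearing -90° from E; a 114° counterclockwise sweep puts N at bearing 24°, so N = E + 10.6·(cos 24°, sin 24°) = (49.18, 14.91). Tangency of A1 to NK means the radius EN is perpendicular to NK, so NK runs along (−sin 24°, cos 24°); with |NK| = 28.9, K = (37.43, 41.31). Then |BK| = |K − B| = 41.36.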